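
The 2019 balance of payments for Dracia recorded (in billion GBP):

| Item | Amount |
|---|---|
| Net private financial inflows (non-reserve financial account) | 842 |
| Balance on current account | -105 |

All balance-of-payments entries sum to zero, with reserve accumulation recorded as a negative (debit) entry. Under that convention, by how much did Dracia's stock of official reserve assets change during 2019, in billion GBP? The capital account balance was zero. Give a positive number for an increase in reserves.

737

Official reserve transactions balance = -((-105) + 842) = -737
An accumulation of reserves is recorded as a debit (negative entry), so the change in the stock of reserves is the negative of that balance.
Change in official reserves = -(-737) = 737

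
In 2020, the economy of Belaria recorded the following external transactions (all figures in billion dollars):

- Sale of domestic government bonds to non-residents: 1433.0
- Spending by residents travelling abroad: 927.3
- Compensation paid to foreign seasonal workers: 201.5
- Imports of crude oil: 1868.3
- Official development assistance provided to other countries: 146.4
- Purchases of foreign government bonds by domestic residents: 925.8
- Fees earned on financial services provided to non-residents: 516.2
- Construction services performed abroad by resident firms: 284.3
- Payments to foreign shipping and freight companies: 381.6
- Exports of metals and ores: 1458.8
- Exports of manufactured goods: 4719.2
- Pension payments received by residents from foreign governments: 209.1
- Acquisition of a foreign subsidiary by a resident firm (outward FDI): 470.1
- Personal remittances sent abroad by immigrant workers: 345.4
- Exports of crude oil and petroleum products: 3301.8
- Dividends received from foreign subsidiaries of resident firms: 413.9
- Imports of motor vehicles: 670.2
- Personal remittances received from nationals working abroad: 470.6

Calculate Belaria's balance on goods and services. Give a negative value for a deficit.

6432.9

Goods: 3301.8 - 670.2 + 4719.2 + 1458.8 - 1868.3 = 6941.3
Services: -381.6 + 284.3 - 927.3 + 516.2 = -508.4
Trade balance = 6941.3 + (-508.4) = 6432.9
(Excluded from the trade balance — financial account: sale of domestic government bonds to non-residents 1433.0, purchases of foreign government bonds by domestic residents 925.8, acquisition of a foreign subsidiary by a resident firm (outward FDI) 470.1; primary income: compensation paid to foreign seasonal workers 201.5, dividends received from foreign subsidiaries of resident firms 413.9; secondary income: official development assistance provided to other countries 146.4, pension payments received by residents from foreign governments 209.1, personal remittances sent abroad by immigrant workers 345.4, personal remittances received from nationals working abroad 470.6.)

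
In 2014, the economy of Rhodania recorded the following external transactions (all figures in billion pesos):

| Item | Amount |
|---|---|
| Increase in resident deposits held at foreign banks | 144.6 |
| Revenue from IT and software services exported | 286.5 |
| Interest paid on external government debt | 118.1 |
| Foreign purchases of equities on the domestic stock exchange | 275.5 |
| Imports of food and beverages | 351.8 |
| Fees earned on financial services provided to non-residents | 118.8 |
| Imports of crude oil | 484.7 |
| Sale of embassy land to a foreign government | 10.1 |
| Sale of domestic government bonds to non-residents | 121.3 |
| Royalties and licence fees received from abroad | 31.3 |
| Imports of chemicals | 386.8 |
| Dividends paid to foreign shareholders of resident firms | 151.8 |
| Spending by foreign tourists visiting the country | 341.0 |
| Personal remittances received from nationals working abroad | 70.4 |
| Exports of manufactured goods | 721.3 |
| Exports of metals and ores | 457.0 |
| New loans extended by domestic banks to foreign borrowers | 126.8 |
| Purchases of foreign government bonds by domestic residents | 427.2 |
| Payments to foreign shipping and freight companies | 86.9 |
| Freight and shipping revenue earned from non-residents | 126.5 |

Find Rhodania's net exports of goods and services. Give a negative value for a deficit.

772.2

Goods: -351.8 + 457.0 - 386.8 - 484.7 + 721.3 = -45.0
Services: 118.8 + 126.5 + 341.0 + 31.3 - 86.9 + 286.5 = 817.2
Trade balance = -45.0 + 817.2 = 772.2
(Excluded from the trade balance — financial account: increase in resident deposits held at foreign banks 144.6, foreign purchases of equities on the domestic stock exchange 275.5, sale of domestic government bonds to non-residents 121.3, new loans extended by domestic banks to foreign borrowers 126.8, purchases of foreign government bonds by domestic residents 427.2; primary income: interest paid on external government debt 118.1, dividends paid to foreign shareholders of resident firms 151.8; capital account: sale of embassy land to a foreign government 10.1; secondary income: personal remittances received from nationals working abroad 70.4.)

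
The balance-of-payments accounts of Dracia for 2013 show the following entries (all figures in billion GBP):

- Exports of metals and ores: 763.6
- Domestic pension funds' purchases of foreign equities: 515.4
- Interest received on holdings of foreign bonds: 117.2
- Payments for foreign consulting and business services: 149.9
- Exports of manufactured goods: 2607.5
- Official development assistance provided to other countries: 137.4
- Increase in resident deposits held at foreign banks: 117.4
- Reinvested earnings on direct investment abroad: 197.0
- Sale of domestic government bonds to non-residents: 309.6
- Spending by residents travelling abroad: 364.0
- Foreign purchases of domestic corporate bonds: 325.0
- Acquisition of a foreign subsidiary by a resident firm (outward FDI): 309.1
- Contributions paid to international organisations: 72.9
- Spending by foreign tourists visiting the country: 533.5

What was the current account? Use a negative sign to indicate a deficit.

Goods: 2607.5 + 763.6 = 3371.1
Services: -149.9 - 364.0 + 533.5 = 19.6
Primary income: 117.2 + 197.0 = 314.2
Secondary income: -72.9 - 137.4 = -210.3
Current account = 3371.1 + 19.6 + 314.2 + (-210.3) = 3494.6
(Excluded from the current account — financial account: domestic pension funds' purchases of foreign equities 515.4, increase in resident deposits held at foreign banks 117.4, sale of domestic government bonds to non-residents 309.6, foreign purchases of domestic corporate bonds 325.0, acquisition of a foreign subsidiary by a resident firm (outward FDI) 309.1.)

3494.6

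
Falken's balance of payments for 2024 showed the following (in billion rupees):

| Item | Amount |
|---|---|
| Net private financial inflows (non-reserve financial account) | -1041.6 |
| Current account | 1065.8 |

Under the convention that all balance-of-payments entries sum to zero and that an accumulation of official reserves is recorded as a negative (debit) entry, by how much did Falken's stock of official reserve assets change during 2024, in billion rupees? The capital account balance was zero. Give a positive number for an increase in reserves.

24.2

Official reserve transactions balance = -(1065.8 + (-1041.6)) = -24.2
An accumulation of reserves is recorded as a debit (negative entry), so the change in the stock of reserves is the negative of that balance.
Change in official reserves = -(-24.2) = 24.2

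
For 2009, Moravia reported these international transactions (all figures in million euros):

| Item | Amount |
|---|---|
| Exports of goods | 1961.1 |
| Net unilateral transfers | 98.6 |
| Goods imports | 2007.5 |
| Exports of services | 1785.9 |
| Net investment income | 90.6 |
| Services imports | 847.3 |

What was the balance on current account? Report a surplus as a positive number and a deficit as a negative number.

Goods balance = 1961.1 - 2007.5 = -46.4
Services balance = 1785.9 - 847.3 = 938.6
Trade balance (goods + services) = -46.4 + 938.6 = 892.2
Net primary income = 90.6
Net secondary income = 98.6
Current account = 892.2 + 90.6 + 98.6 = 1081.4

1081.4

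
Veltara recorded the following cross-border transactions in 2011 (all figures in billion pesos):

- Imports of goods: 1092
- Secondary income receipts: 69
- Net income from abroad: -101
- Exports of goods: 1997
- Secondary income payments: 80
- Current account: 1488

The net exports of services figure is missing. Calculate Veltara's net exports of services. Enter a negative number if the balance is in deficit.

Current account = goods balance + services balance + net primary income + net secondary income
Sum of the known components = 793
Net exports of services = CA - (known components) = 1488 - 793 = 695

695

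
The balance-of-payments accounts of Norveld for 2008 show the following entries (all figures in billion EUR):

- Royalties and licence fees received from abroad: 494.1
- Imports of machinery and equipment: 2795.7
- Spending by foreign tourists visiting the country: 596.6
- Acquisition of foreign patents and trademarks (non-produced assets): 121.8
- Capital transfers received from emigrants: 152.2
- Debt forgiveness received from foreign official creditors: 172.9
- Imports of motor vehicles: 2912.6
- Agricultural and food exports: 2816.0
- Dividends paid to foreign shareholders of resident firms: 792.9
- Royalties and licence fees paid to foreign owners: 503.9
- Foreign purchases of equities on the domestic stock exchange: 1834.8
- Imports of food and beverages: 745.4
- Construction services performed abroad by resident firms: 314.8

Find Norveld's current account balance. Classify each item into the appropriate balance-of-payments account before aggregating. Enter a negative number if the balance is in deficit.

Goods: 2816.0 - 2912.6 - 2795.7 - 745.4 = -3637.7
Services: -503.9 + 314.8 + 494.1 + 596.6 = 901.6
Primary income: -792.9
Current account = (-3637.7) + 901.6 + (-792.9) = -3529.0
(Excluded from the current account — capital account: acquisition of foreign patents and trademarks (non-produced assets) 121.8, capital transfers received from emigrants 152.2, debt forgiveness received from foreign official creditors 172.9; financial account: foreign purchases of equities on the domestic stock exchange 1834.8.)

-3529.0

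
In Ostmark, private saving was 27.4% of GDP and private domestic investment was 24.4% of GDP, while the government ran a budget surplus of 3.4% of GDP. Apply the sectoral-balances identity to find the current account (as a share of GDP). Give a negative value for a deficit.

6.4

By the sectoral-balances identity, CA = (S_private - I) + (T - G).
Private balance = 27.4 - 24.4 = 3.0
Government balance (T - G) = 3.4
CA = 3.0 + 3.4 = 6.4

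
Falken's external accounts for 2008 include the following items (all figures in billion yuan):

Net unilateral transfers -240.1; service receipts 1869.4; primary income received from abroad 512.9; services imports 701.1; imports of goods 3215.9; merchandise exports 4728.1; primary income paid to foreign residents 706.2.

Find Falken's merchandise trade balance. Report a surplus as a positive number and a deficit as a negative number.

1512.2

Goods balance = 4728.1 - 3215.9 = 1512.2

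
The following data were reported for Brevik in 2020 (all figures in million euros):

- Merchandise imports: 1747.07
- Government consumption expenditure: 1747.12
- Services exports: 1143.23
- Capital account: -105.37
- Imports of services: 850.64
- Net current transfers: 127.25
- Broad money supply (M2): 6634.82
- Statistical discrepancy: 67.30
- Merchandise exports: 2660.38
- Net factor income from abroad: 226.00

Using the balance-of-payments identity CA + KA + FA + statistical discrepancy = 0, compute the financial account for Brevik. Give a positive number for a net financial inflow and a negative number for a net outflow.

-1521.08

Goods balance = 2660.38 - 1747.07 = 913.31
Services balance = 1143.23 - 850.64 = 292.59
Trade balance (goods + services) = 913.31 + 292.59 = 1205.90
Net primary income = 226.00
Net secondary income = 127.25
Current account = 1205.90 + 226.00 + 127.25 = 1559.15
Financial account = -(1559.15 + (-105.37) + 67.30) = -1521.08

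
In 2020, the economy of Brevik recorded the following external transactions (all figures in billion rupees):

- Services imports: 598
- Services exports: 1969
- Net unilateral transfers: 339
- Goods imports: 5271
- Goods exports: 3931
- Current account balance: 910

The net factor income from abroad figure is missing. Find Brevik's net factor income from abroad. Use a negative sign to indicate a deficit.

540

Current account = goods balance + services balance + net primary income + net secondary income
Sum of the known components = 370
Net factor income from abroad = CA - (known components) = 910 - 370 = 540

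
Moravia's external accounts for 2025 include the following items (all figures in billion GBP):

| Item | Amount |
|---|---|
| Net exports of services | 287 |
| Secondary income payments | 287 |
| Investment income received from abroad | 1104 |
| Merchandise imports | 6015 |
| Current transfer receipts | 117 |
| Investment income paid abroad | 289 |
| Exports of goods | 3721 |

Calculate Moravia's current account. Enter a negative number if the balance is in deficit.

Goods balance = 3721 - 6015 = -2294
Services balance = 287
Trade balance (goods + services) = -2294 + 287 = -2007
Net primary income = 1104 - 289 = 815
Net secondary income = 117 - 287 = -170
Current account = -2007 + 815 + (-170) = -1362

-1362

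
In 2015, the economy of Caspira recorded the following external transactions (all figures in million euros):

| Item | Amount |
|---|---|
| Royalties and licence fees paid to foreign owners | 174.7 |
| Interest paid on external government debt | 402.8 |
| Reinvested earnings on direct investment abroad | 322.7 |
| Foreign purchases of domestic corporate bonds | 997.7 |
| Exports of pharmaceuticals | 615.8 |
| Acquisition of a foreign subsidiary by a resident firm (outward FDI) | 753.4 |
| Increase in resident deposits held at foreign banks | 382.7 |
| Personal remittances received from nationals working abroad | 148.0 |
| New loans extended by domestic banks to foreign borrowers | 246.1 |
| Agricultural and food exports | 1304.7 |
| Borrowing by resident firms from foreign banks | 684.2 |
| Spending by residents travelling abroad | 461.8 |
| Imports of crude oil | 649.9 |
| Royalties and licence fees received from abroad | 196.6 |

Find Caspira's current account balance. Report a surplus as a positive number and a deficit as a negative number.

Goods: 1304.7 - 649.9 + 615.8 = 1270.6
Services: -461.8 - 174.7 + 196.6 = -439.9
Primary income: -402.8 + 322.7 = -80.1
Secondary income: 148.0
Current account = 1270.6 + (-439.9) + (-80.1) + 148.0 = 898.6
(Excluded from the current account — financial account: foreign purchases of domestic corporate bonds 997.7, acquisition of a foreign subsidiary by a resident firm (outward FDI) 753.4, increase in resident deposits held at foreign banks 382.7, new loans extended by domestic banks to foreign borrowers 246.1, borrowing by resident firms from foreign banks 684.2.)

898.6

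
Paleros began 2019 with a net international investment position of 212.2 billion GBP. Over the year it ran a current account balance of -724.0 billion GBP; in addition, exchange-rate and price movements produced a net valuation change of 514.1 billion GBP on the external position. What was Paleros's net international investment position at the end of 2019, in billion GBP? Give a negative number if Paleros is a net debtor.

Change in NIIP = current account + net valuation change = -724.0 + 514.1 = -209.9
End-of-year NIIP = 212.2 + (-209.9) = 2.3

2.3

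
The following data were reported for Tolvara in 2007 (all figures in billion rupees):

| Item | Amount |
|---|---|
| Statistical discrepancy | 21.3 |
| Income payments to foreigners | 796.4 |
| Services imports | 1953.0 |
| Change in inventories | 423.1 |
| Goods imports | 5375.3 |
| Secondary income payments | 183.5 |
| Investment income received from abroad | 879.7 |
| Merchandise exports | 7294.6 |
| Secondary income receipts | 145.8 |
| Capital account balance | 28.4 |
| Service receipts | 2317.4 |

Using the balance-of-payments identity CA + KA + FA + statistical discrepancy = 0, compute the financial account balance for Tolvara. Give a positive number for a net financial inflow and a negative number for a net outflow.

Goods balance = 7294.6 - 5375.3 = 1919.3
Services balance = 2317.4 - 1953.0 = 364.4
Trade balance (goods + services) = 1919.3 + 364.4 = 2283.7
Net primary income = 879.7 - 796.4 = 83.3
Net secondary income = 145.8 - 183.5 = -37.7
Current account = 2283.7 + 83.3 + (-37.7) = 2329.3
Financial account = -(2329.3 + 28.4 + 21.3) = -2379.0

-2379.0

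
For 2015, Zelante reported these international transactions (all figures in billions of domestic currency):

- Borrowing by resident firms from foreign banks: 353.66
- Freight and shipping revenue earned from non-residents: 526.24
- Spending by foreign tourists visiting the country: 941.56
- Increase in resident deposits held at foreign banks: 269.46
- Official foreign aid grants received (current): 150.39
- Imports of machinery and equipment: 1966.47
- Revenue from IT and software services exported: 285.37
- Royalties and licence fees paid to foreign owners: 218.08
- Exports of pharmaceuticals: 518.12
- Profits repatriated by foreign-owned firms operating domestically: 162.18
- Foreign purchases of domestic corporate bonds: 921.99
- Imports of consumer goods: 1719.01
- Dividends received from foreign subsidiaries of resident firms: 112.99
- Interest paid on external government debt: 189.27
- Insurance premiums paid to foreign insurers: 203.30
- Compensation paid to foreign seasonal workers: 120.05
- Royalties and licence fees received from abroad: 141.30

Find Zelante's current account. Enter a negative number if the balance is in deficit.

Goods: -1966.47 + 518.12 - 1719.01 = -3167.36
Services: 941.56 - 218.08 + 526.24 - 203.30 + 285.37 + 141.30 = 1473.09
Primary income: -162.18 - 120.05 - 189.27 + 112.99 = -358.51
Secondary income: 150.39
Current account = (-3167.36) + 1473.09 + (-358.51) + 150.39 = -1902.39
(Excluded from the current account — financial account: borrowing by resident firms from foreign banks 353.66, increase in resident deposits held at foreign banks 269.46, foreign purchases of domestic corporate bonds 921.99.)

-1902.39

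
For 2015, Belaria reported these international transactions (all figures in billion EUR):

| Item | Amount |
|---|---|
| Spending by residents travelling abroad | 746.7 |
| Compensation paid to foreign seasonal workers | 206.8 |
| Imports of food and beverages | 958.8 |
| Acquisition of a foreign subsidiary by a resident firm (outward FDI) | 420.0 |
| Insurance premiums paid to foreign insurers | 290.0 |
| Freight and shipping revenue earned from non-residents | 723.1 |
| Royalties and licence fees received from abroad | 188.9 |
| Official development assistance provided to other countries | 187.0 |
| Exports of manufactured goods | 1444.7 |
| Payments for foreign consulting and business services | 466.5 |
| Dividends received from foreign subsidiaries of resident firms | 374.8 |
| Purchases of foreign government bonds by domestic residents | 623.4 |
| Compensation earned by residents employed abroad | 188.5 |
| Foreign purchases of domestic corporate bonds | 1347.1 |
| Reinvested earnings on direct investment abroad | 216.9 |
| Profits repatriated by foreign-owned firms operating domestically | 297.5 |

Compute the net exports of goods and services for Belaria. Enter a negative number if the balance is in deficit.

Goods: -958.8 + 1444.7 = 485.9
Services: -466.5 - 746.7 + 723.1 + 188.9 - 290.0 = -591.2
Trade balance = 485.9 + (-591.2) = -105.3
(Excluded from the trade balance — primary income: compensation paid to foreign seasonal workers 206.8, dividends received from foreign subsidiaries of resident firms 374.8, compensation earned by residents employed abroad 188.5, reinvested earnings on direct investment abroad 216.9, profits repatriated by foreign-owned firms operating domestically 297.5; financial account: acquisition of a foreign subsidiary by a resident firm (outward FDI) 420.0, purchases of foreign government bonds by domestic residents 623.4, foreign purchases of domestic corporate bonds 1347.1; secondary income: official development assistance provided to other countries 187.0.)

-105.3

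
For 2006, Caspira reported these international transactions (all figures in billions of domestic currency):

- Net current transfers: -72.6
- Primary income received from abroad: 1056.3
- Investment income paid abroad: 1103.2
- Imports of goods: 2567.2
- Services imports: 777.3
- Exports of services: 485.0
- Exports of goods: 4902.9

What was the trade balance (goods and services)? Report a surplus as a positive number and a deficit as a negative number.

2043.4

Goods balance = 4902.9 - 2567.2 = 2335.7
Services balance = 485.0 - 777.3 = -292.3
Trade balance (goods + services) = 2335.7 + (-292.3) = 2043.4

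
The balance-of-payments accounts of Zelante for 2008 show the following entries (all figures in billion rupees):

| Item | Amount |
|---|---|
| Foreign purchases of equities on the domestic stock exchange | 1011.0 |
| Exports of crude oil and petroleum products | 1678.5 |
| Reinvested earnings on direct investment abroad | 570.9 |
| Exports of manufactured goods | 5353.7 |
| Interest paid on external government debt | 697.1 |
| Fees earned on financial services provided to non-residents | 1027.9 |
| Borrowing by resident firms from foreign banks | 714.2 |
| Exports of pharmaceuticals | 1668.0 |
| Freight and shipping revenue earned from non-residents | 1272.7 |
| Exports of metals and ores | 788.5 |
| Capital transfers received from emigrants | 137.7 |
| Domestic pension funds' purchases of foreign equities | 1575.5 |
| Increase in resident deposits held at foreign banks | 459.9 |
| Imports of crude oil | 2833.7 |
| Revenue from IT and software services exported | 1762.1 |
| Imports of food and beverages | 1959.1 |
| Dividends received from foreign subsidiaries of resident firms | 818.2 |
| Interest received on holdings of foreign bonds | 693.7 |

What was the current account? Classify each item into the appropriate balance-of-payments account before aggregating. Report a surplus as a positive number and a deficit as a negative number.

10144.3

Goods: 1668.0 + 1678.5 + 788.5 - 2833.7 + 5353.7 - 1959.1 = 4695.9
Services: 1762.1 + 1027.9 + 1272.7 = 4062.7
Primary income: 693.7 + 818.2 - 697.1 + 570.9 = 1385.7
Current account = 4695.9 + 4062.7 + 1385.7 = 10144.3
(Excluded from the current account — financial account: foreign purchases of equities on the domestic stock exchange 1011.0, borrowing by resident firms from foreign banks 714.2, domestic pension funds' purchases of foreign equities 1575.5, increase in resident deposits held at foreign banks 459.9; capital account: capital transfers received from emigrants 137.7.)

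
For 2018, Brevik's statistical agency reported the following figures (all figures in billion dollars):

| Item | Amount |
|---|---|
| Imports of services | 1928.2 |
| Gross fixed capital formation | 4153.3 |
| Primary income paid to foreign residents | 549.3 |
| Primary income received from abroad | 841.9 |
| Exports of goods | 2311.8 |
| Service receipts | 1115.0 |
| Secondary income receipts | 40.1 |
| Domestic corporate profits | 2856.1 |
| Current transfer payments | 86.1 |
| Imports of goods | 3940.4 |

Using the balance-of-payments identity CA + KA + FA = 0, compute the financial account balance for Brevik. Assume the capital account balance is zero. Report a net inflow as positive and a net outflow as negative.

2195.2

Goods balance = 2311.8 - 3940.4 = -1628.6
Services balance = 1115.0 - 1928.2 = -813.2
Trade balance (goods + services) = -1628.6 + (-813.2) = -2441.8
Net primary income = 841.9 - 549.3 = 292.6
Net secondary income = 40.1 - 86.1 = -46.0
Current account = -2441.8 + 292.6 + (-46.0) = -2195.2
Financial account = -(-2195.2) = 2195.2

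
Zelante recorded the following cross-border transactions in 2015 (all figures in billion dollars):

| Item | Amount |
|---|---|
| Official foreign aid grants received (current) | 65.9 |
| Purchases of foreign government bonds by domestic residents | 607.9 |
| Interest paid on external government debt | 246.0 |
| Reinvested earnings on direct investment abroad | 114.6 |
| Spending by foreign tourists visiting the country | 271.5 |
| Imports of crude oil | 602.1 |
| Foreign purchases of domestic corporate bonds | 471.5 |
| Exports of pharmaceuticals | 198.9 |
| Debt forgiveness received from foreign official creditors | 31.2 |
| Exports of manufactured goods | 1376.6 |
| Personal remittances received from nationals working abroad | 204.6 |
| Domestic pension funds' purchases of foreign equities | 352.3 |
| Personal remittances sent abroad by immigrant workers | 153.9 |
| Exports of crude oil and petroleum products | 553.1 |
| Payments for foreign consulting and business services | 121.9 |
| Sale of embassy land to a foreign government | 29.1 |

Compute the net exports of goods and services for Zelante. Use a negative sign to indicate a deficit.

1676.1

Goods: 553.1 - 602.1 + 1376.6 + 198.9 = 1526.5
Services: 271.5 - 121.9 = 149.6
Trade balance = 1526.5 + 149.6 = 1676.1
(Excluded from the trade balance — secondary income: official foreign aid grants received (current) 65.9, personal remittances received from nationals working abroad 204.6, personal remittances sent abroad by immigrant workers 153.9; financial account: purchases of foreign government bonds by domestic residents 607.9, foreign purchases of domestic corporate bonds 471.5, domestic pension funds' purchases of foreign equities 352.3; primary income: interest paid on external government debt 246.0, reinvested earnings on direct investment abroad 114.6; capital account: debt forgiveness received from foreign official creditors 31.2, sale of embassy land to a foreign government 29.1.)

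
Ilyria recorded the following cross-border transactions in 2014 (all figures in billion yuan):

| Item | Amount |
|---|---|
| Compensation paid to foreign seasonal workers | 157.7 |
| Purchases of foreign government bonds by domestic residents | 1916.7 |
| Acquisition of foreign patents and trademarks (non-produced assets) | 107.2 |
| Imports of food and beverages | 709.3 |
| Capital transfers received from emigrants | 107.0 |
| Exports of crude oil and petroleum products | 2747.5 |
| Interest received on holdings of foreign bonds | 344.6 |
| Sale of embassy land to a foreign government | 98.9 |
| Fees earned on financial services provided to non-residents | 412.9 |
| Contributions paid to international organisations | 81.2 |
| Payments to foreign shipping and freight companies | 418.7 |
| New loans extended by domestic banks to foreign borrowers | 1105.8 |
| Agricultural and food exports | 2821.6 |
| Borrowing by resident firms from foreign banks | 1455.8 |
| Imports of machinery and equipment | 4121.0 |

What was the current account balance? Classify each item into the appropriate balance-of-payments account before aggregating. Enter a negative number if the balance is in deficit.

Goods: 2821.6 + 2747.5 - 4121.0 - 709.3 = 738.8
Services: 412.9 - 418.7 = -5.8
Primary income: -157.7 + 344.6 = 186.9
Secondary income: -81.2
Current account = 738.8 + (-5.8) + 186.9 + (-81.2) = 838.7
(Excluded from the current account — financial account: purchases of foreign government bonds by domestic residents 1916.7, new loans extended by domestic banks to foreign borrowers 1105.8, borrowing by resident firms from foreign banks 1455.8; capital account: acquisition of foreign patents and trademarks (non-produced assets) 107.2, capital transfers received from emigrants 107.0, sale of embassy land to a foreign government 98.9.)

838.7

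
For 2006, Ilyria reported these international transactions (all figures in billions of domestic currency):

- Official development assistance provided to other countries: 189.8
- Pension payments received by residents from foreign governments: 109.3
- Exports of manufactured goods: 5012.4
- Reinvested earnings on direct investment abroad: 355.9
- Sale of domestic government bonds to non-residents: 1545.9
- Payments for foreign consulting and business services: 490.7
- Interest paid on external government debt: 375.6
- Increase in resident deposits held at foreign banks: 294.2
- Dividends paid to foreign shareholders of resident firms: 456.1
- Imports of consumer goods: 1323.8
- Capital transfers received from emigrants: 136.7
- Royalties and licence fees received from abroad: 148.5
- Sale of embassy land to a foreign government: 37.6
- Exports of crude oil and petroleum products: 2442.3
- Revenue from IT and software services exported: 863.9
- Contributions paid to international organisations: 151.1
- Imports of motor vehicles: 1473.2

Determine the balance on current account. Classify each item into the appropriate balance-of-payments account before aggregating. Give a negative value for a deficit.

Goods: 2442.3 - 1473.2 - 1323.8 + 5012.4 = 4657.7
Services: 148.5 + 863.9 - 490.7 = 521.7
Primary income: -375.6 - 456.1 + 355.9 = -475.8
Secondary income: -151.1 + 109.3 - 189.8 = -231.6
Current account = 4657.7 + 521.7 + (-475.8) + (-231.6) = 4472.0
(Excluded from the current account — financial account: sale of domestic government bonds to non-residents 1545.9, increase in resident deposits held at foreign banks 294.2; capital account: capital transfers received from emigrants 136.7, sale of embassy land to a foreign government 37.6.)

4472.0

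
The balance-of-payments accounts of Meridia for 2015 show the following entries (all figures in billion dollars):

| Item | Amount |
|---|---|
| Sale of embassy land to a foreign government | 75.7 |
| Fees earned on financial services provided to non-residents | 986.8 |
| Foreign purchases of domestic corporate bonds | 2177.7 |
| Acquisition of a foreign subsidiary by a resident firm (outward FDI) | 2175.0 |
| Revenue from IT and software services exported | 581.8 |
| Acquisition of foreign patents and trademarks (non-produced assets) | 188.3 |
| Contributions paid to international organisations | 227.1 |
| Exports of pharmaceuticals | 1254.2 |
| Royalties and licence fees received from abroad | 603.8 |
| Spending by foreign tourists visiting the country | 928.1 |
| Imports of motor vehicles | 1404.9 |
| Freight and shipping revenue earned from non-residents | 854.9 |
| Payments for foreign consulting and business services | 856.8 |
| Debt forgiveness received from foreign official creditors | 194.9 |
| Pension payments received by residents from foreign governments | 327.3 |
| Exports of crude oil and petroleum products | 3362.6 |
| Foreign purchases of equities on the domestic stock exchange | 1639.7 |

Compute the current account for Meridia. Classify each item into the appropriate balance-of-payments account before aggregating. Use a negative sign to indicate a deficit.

6410.7

Goods: 3362.6 + 1254.2 - 1404.9 = 3211.9
Services: 854.9 + 928.1 + 603.8 + 986.8 - 856.8 + 581.8 = 3098.6
Secondary income: -227.1 + 327.3 = 100.2
Current account = 3211.9 + 3098.6 + 100.2 = 6410.7
(Excluded from the current account — capital account: sale of embassy land to a foreign government 75.7, acquisition of foreign patents and trademarks (non-produced assets) 188.3, debt forgiveness received from foreign official creditors 194.9; financial account: foreign purchases of domestic corporate bonds 2177.7, acquisition of a foreign subsidiary by a resident firm (outward FDI) 2175.0, foreign purchases of equities on the domestic stock exchange 1639.7.)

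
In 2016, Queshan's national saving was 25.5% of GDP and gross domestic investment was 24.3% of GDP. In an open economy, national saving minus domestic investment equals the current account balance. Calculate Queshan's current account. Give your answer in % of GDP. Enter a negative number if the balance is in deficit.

1.2

CA = S - I = 25.5 - 24.3 = 1.2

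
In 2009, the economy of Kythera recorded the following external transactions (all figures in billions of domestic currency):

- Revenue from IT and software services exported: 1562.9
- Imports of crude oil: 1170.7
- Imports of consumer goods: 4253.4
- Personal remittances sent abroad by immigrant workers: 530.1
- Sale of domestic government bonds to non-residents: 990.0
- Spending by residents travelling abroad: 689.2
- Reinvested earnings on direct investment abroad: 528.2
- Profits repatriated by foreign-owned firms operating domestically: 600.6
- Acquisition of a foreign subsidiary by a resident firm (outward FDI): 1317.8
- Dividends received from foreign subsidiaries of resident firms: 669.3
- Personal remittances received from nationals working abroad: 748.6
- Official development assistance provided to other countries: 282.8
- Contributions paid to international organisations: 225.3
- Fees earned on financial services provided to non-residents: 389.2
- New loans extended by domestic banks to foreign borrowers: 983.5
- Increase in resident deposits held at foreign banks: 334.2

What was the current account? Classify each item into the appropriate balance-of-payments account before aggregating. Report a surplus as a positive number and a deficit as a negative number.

Goods: -4253.4 - 1170.7 = -5424.1
Services: 1562.9 - 689.2 + 389.2 = 1262.9
Primary income: 669.3 - 600.6 + 528.2 = 596.9
Secondary income: -282.8 + 748.6 - 225.3 - 530.1 = -289.6
Current account = (-5424.1) + 1262.9 + 596.9 + (-289.6) = -3853.9
(Excluded from the current account — financial account: sale of domestic government bonds to non-residents 990.0, acquisition of a foreign subsidiary by a resident firm (outward FDI) 1317.8, new loans extended by domestic banks to foreign borrowers 983.5, increase in resident deposits held at foreign banks 334.2.)

-3853.9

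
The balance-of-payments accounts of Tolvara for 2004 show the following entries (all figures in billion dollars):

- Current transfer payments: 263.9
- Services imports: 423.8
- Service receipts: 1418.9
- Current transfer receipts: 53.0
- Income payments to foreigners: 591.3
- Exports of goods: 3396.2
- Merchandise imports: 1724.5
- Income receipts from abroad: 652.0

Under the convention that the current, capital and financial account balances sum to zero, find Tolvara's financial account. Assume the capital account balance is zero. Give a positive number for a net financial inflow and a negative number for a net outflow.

-2516.6

Goods balance = 3396.2 - 1724.5 = 1671.7
Services balance = 1418.9 - 423.8 = 995.1
Trade balance (goods + services) = 1671.7 + 995.1 = 2666.8
Net primary income = 652.0 - 591.3 = 60.7
Net secondary income = 53.0 - 263.9 = -210.9
Current account = 2666.8 + 60.7 + (-210.9) = 2516.6
Financial account = -(2516.6) = -2516.6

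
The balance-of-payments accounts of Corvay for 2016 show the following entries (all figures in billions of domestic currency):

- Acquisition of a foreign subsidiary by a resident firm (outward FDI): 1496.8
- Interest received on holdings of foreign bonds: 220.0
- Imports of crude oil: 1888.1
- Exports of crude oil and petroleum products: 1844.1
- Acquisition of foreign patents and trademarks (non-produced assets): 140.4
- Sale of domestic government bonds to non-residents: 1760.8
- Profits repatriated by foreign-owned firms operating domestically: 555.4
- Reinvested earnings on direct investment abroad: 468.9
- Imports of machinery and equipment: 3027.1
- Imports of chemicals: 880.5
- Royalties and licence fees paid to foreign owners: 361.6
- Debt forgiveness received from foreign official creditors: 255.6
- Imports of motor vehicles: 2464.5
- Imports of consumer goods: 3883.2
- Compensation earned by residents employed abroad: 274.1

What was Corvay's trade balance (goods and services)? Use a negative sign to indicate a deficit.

Goods: -2464.5 - 3883.2 - 3027.1 + 1844.1 - 1888.1 - 880.5 = -10299.3
Services: -361.6
Trade balance = -10299.3 + (-361.6) = -10660.9
(Excluded from the trade balance — financial account: acquisition of a foreign subsidiary by a resident firm (outward FDI) 1496.8, sale of domestic government bonds to non-residents 1760.8; primary income: interest received on holdings of foreign bonds 220.0, profits repatriated by foreign-owned firms operating domestically 555.4, reinvested earnings on direct investment abroad 468.9, compensation earned by residents employed abroad 274.1; capital account: acquisition of foreign patents and trademarks (non-produced assets) 140.4, debt forgiveness received from foreign official creditors 255.6.)

-10660.9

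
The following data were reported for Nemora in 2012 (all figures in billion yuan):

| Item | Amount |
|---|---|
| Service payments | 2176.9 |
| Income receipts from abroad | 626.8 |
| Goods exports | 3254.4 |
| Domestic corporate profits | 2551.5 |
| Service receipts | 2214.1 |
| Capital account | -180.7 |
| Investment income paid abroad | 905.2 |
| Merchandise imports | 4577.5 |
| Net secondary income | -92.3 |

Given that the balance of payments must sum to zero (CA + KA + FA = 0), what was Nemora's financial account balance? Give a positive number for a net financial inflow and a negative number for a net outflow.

1837.3

Goods balance = 3254.4 - 4577.5 = -1323.1
Services balance = 2214.1 - 2176.9 = 37.2
Trade balance (goods + services) = -1323.1 + 37.2 = -1285.9
Net primary income = 626.8 - 905.2 = -278.4
Net secondary income = -92.3
Current account = -1285.9 + (-278.4) + (-92.3) = -1656.6
Financial account = -(-1656.6 + (-180.7)) = 1837.3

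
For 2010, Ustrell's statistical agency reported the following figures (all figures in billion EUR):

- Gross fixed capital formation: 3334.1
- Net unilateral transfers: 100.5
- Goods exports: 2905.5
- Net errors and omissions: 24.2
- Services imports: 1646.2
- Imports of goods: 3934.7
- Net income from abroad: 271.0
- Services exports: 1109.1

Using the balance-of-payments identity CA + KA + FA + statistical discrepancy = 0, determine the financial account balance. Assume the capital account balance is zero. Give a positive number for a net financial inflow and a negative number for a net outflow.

1170.6

Goods balance = 2905.5 - 3934.7 = -1029.2
Services balance = 1109.1 - 1646.2 = -537.1
Trade balance (goods + services) = -1029.2 + (-537.1) = -1566.3
Net primary income = 271.0
Net secondary income = 100.5
Current account = -1566.3 + 271.0 + 100.5 = -1194.8
Financial account = -(-1194.8 + 24.2) = 1170.6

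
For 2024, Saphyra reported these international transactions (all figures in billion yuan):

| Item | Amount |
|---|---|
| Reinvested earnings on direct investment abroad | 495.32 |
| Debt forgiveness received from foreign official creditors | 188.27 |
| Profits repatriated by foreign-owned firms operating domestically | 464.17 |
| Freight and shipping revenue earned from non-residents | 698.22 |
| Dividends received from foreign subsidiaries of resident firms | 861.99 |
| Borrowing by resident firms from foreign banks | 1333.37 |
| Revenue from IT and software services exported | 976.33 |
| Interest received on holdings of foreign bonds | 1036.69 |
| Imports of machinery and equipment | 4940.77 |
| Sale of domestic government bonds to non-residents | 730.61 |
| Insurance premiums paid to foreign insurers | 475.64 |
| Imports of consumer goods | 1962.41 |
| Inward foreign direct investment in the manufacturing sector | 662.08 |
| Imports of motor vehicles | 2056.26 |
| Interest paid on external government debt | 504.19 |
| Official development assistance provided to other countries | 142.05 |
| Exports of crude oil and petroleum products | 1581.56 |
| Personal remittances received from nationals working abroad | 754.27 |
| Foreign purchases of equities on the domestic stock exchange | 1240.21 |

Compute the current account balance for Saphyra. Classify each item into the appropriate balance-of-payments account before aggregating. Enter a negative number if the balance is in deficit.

Goods: -4940.77 - 1962.41 - 2056.26 + 1581.56 = -7377.88
Services: 976.33 + 698.22 - 475.64 = 1198.91
Primary income: 861.99 + 1036.69 + 495.32 - 504.19 - 464.17 = 1425.64
Secondary income: 754.27 - 142.05 = 612.22
Current account = (-7377.88) + 1198.91 + 1425.64 + 612.22 = -4141.11
(Excluded from the current account — capital account: debt forgiveness received from foreign official creditors 188.27; financial account: borrowing by resident firms from foreign banks 1333.37, sale of domestic government bonds to non-residents 730.61, inward foreign direct investment in the manufacturing sector 662.08, foreign purchases of equities on the domestic stock exchange 1240.21.)

-4141.11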